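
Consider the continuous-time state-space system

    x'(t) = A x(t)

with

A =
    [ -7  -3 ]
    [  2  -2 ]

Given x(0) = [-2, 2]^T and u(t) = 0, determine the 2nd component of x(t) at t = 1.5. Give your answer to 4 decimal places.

det(sI - A) = s^2 - (tr A)s + det A, with tr A = (-7) + (-2) = -9 and det A = (-7)·(-2) - (-3)·2 = 14 - (-6) = 20.
So p(s) = det(sI - A) = s^2 + 9s + 20.
Factor s^2 + 9s + 20: two numbers with sum -9 and product 20 are -4 and -5, so s^2 + 9s + 20 = (s + 4)(s + 5).
Hence p(s) = (s + 4) (s + 5), with roots -5, -4.
The eigenvalues -5, -4 are distinct and real, so A is diagonalisable and x(t) = e^{At} x(0) = V diag(e^{λ_i t}) V^{-1} x(0), where the columns of V are the eigenvectors.
λ = -5: A - (-5)I = [[-2, -3], [2, 3]]. Row 1 gives (-2)·v1 + (-3)·v2 = 0, so take v_1 = [3, -2]^T.
λ = -4: A - (-4)I = [[-3, -3], [2, 2]]. Row 1 gives (-3)·v1 + (-3)·v2 = 0, so take v_2 = [-1, 1]^T.
V = [v_1 v_2] = [[3, -1], [-2, 1]] has det V = 1, so V^{-1} = adj(V)/det V = [[1, 1], [2, 3]].
Modal coordinates z(0) = V^{-1} x(0): 1·(-2) + 1·2 = 0; 2·(-2) + 3·2 = 2; so z(0) = [0, 2]^T.
x_2(t) = Σ_i (v_i)_2 · z_i(0) · e^{λ_i t} (row 2 of V times the modal terms).
x_2(1.5) = (-2)·0·e^{-5·1.5} + 1·2·e^{-4·1.5} = 0·0.000553 + 2·0.002479 = 0.0050.

0.0050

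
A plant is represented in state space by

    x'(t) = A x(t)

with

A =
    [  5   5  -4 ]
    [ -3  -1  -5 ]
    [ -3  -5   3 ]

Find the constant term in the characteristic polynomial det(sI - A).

68

Expand det(sI - A) for the 3×3 matrix.
p(s) = s^3 - 7s^2 - 15s + 68.
(Check: constant term = det(-A) = (-1)^3 det A = 68; coefficient of s^2 = -tr A = -7.)
The constant term is 68.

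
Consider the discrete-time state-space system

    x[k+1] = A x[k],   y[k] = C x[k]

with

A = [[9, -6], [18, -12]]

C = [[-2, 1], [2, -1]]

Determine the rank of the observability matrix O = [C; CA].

1

CA = [[0, 0], [0, 0]]
Observability matrix O = [C; CA] = [[-2, 1], [2, -1], [0, 0], [0, 0]]
Every row of O is a scalar multiple of row 1 = [-2, 1] (multipliers 1, -1, 0, 0), so the rows span a one-dimensional space.
O ≠ 0, hence rank(O) = 1.
rank(O) = 1 < n = 2, so the pair (A, C) is not completely observable.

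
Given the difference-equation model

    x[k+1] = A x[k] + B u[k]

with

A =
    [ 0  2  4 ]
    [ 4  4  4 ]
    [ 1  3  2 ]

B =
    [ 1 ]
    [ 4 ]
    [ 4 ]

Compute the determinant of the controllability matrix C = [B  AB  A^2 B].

AB = [[24], [36], [21]]
A^2B = [[156], [324], [174]]
Controllability matrix C = [B  AB  A^2B] = [[1, 24, 156], [4, 36, 324], [4, 21, 174]]
Expanding along the first row, det(C) = 1·(36·174 - 324·21) - 24·(4·174 - 324·4) + 156·(4·21 - 36·4) = 1·(-540) - 24·(-600) + 156·(-60) = 4500
Since det(C) ≠ 0, rank(C) = 3 and the system is completely controllable.

4500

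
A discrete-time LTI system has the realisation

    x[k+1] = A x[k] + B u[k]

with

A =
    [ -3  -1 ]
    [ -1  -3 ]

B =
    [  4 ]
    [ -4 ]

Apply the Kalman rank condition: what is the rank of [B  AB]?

AB = [[-8], [8]]
Controllability matrix C = [B  AB] = [[4, -8], [-4, 8]]
Every column of C is a scalar multiple of column 1 = [4, -4] (multipliers 1, -2), so the columns span a one-dimensional space.
C ≠ 0, hence rank(C) = 1.
rank(C) = 1 < n = 2, so the pair (A, B) is not completely controllable.

1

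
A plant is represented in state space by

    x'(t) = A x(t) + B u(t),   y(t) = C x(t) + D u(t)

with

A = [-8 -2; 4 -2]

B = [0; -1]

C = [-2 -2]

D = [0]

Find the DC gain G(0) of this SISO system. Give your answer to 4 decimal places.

0.5000

G(0) = C(-A)^{-1}B + D = -C A^{-1} B + D.
det A = 24, so A^{-1} = (1/24)·adj(A) = [[-1/12, 1/12], [-1/6, -1/3]]
A^{-1} B = [-1/12, 1/3]^T
C A^{-1} B = -1/2
G(0) = D - C A^{-1} B = 0 - (-1/2) = 1/2 ≈ 0.5000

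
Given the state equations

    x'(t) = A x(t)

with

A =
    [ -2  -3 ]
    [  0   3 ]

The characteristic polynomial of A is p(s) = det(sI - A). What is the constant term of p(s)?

-6

For a 2×2 matrix, det(sI - A) = s^2 - (tr A)s + det A.
tr A = 1, det A = -6.
So p(s) = s^2 - s - 6.
The constant term is -6.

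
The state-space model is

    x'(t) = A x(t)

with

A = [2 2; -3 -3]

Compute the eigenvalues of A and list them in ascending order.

det(sI - A) = s^2 - (tr A)s + det A, with tr A = 2 + (-3) = -1 and det A = 2·(-3) - 2·(-3) = -6 - (-6) = 0.
So p(s) = det(sI - A) = s^2 + s.
Factor s^2 + s: two numbers with sum -1 and product 0 are 0 and -1, so s^2 + s = s(s + 1).
Hence p(s) = s (s + 1), with roots -1, 0.
At least one eigenvalue has non-negative real part, so the system is not asymptotically stable.

-1, 0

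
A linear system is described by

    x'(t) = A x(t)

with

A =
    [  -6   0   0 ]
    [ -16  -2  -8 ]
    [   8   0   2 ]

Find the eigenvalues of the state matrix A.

det(sI - A) = s^3 - (tr A)s^2 + (M11 + M22 + M33)s - det A, where Mii is the 2×2 principal minor of A obtained by deleting row i and column i.
tr A = (-6) + (-2) + 2 = -6; M11 = (-2)·2 - (-8)·0 = -4 - 0 = -4; M22 = (-6)·2 - 0·8 = -12 - 0 = -12; M33 = (-6)·(-2) - 0·(-16) = 12 - 0 = 12; sum of minors = -4.
det A = (-6)·((-2)·2 - (-8)·0) - 0·((-16)·2 - (-8)·8) + 0·((-16)·0 - (-2)·8) = (-6)·(-4) - 0·32 + 0·16 = 24.
So p(s) = det(sI - A) = s^3 + 6s^2 - 4s - 24.
Rational-root test: any integer root divides -24. Testing small divisors, s = -2 works: p(-2) = -8 + 24 + 8 + (-24) = 0, so (s + 2) is a factor.
Dividing, p(s) = (s + 2)(s^2 + 4s - 12).
Factor s^2 + 4s - 12: two numbers with sum -4 and product -12 are 2 and -6, so s^2 + 4s - 12 = (s - 2)(s + 6).
Hence p(s) = (s - 2) (s + 2) (s + 6), with roots -6, -2, 2.
At least one eigenvalue has non-negative real part, so the system is not asymptotically stable.

-6, -2, 2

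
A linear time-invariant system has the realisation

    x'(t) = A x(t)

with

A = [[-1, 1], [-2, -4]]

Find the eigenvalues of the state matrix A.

-3, -2

det(sI - A) = s^2 - (tr A)s + det A, with tr A = (-1) + (-4) = -5 and det A = (-1)·(-4) - 1·(-2) = 4 - (-2) = 6.
So p(s) = det(sI - A) = s^2 + 5s + 6.
Factor s^2 + 5s + 6: two numbers with sum -5 and product 6 are -2 and -3, so s^2 + 5s + 6 = (s + 2)(s + 3).
Hence p(s) = (s + 2) (s + 3), with roots -3, -2.
All eigenvalues have negative real part, so the system is asymptotically stable.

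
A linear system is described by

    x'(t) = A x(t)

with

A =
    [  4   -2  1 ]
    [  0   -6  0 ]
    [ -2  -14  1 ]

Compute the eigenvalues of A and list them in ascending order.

-6, 2, 3

det(sI - A) = s^3 - (tr A)s^2 + (M11 + M22 + M33)s - det A, where Mii is the 2×2 principal minor of A obtained by deleting row i and column i.
tr A = 4 + (-6) + 1 = -1; M11 = (-6)·1 - 0·(-14) = -6 - 0 = -6; M22 = 4·1 - 1·(-2) = 4 - (-2) = 6; M33 = 4·(-6) - (-2)·0 = -24 - 0 = -24; sum of minors = -24.
det A = 4·((-6)·1 - 0·(-14)) - (-2)·(0·1 - 0·(-2)) + 1·(0·(-14) - (-6)·(-2)) = 4·(-6) - (-2)·0 + 1·(-12) = -36.
So p(s) = det(sI - A) = s^3 + s^2 - 24s + 36.
Rational-root test: any integer root divides 36. Testing small divisors, s = 2 works: p(2) = 8 + 4 + (-48) + 36 = 0, so (s - 2) is a factor.
Dividing, p(s) = (s - 2)(s^2 + 3s - 18).
Factor s^2 + 3s - 18: two numbers with sum -3 and product -18 are 3 and -6, so s^2 + 3s - 18 = (s - 3)(s + 6).
Hence p(s) = (s - 3) (s - 2) (s + 6), with roots -6, 2, 3.
At least one eigenvalue has non-negative real part, so the system is not asymptotically stable.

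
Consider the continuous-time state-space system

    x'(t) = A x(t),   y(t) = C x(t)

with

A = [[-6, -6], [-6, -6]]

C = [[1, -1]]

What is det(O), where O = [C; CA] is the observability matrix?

0

CA = [[0, 0]]
Observability matrix O = [C; CA] = [[1, -1], [0, 0]]
det(O) = 1·0 - (-1)·0 = 0 - 0 = 0
Since det(O) = 0, rank(O) < 2 and the system is not completely observable.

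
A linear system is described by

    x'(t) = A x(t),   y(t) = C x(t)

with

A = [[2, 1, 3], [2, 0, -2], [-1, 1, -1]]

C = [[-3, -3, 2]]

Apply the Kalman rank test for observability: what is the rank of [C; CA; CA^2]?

CA = [[-14, -1, -5]]
CA^2 = [[-25, -19, -35]]
Observability matrix O = [C; CA; CA^2] = [[-3, -3, 2], [-14, -1, -5], [-25, -19, -35]]
det(O) = (-3)·((-1)·(-35) - (-5)·(-19)) - (-3)·((-14)·(-35) - (-5)·(-25)) + 2·((-14)·(-19) - (-1)·(-25)) = (-3)·(-60) - (-3)·365 + 2·241 = 1757 ≠ 0, so rank(O) = 3.
rank(O) = 3 = n, so the pair (A, C) is completely observable.

3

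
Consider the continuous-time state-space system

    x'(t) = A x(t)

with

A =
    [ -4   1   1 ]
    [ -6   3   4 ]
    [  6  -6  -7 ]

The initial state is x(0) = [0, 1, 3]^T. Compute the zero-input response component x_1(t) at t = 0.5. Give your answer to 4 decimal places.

0.3512

det(sI - A) = s^3 - (tr A)s^2 + (M11 + M22 + M33)s - det A, where Mii is the 2×2 principal minor of A obtained by deleting row i and column i.
tr A = (-4) + 3 + (-7) = -8; M11 = 3·(-7) - 4·(-6) = -21 - (-24) = 3; M22 = (-4)·(-7) - 1·6 = 28 - 6 = 22; M33 = (-4)·3 - 1·(-6) = -12 - (-6) = -6; sum of minors = 19.
det A = (-4)·(3·(-7) - 4·(-6)) - 1·((-6)·(-7) - 4·6) + 1·((-6)·(-6) - 3·6) = (-4)·3 - 1·18 + 1·18 = -12.
So p(s) = det(sI - A) = s^3 + 8s^2 + 19s + 12.
Rational-root test: any integer root divides 12. Testing small divisors, s = -1 works: p(-1) = -1 + 8 + (-19) + 12 = 0, so (s + 1) is a factor.
Dividing, p(s) = (s + 1)(s^2 + 7s + 12).
Factor s^2 + 7s + 12: two numbers with sum -7 and product 12 are -3 and -4, so s^2 + 7s + 12 = (s + 3)(s + 4).
Hence p(s) = (s + 1) (s + 3) (s + 4), with roots -4, -3, -1.
The eigenvalues -4, -3, -1 are distinct and real, so A is diagonalisable and x(t) = e^{At} x(0) = V diag(e^{λ_i t}) V^{-1} x(0), where the columns of V are the eigenvectors.
λ = -4: A - (-4)I = [[0, 1, 1], [-6, 7, 4], [6, -6, -3]]. v must be orthogonal to every row; (row 1) × (row 2) = [-3, -6, 6], so take v_1 = [-1, -2, 2]^T.
λ = -3: A - (-3)I = [[-1, 1, 1], [-6, 6, 4], [6, -6, -4]]. v must be orthogonal to every row; (row 1) × (row 2) = [-2, -2, 0], so take v_2 = [1, 1, 0]^T.
λ = -1: A - (-1)I = [[-3, 1, 1], [-6, 4, 4], [6, -6, -6]]. v must be orthogonal to every row; (row 1) × (row 2) = [0, 6, -6], so take v_3 = [0, 1, -1]^T.
V = [v_1 v_2 v_3] = [[-1, 1, 0], [-2, 1, 1], [2, 0, -1]] has det V = 1, so V^{-1} = adj(V)/det V = [[-1, 1, 1], [0, 1, 1], [-2, 2, 1]].
Modal coordinates z(0) = V^{-1} x(0): (-1)·0 + 1·1 + 1·3 = 4; 0·0 + 1·1 + 1·3 = 4; (-2)·0 + 2·1 + 1·3 = 5; so z(0) = [4, 4, 5]^T.
x_1(t) = Σ_i (v_i)_1 · z_i(0) · e^{λ_i t} (row 1 of V times the modal terms).
x_1(0.5) = (-1)·4·e^{-4·0.5} + 1·4·e^{-3·0.5} + 0·5·e^{-1·0.5} = (-4)·0.135335 + 4·0.223130 + 0·0.606531 = 0.3512.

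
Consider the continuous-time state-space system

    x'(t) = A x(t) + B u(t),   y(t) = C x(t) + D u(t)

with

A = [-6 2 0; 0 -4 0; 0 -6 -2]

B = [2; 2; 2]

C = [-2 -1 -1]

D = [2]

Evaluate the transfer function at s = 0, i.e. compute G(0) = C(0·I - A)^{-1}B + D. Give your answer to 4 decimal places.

1.0000

G(0) = C(-A)^{-1}B + D = -C A^{-1} B + D.
det A = -48, so A^{-1} = (1/-48)·adj(A) = [[-1/6, -1/12, 0], [0, -1/4, 0], [0, 3/4, -1/2]]
A^{-1} B = [-1/2, -1/2, 1/2]^T
C A^{-1} B = 1
G(0) = D - C A^{-1} B = 2 - (1) = 1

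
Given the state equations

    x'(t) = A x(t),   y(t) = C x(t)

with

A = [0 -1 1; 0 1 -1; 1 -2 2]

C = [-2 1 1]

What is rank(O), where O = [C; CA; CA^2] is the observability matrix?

3

CA = [[1, 1, -1]]
CA^2 = [[-1, 2, -2]]
Observability matrix O = [C; CA; CA^2] = [[-2, 1, 1], [1, 1, -1], [-1, 2, -2]]
det(O) = (-2)·(1·(-2) - (-1)·2) - 1·(1·(-2) - (-1)·(-1)) + 1·(1·2 - 1·(-1)) = (-2)·0 - 1·(-3) + 1·3 = 6 ≠ 0, so rank(O) = 3.
rank(O) = 3 = n, so the pair (A, C) is completely observable.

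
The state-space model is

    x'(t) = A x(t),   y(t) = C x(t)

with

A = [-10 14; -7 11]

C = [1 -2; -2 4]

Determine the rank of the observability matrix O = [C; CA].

1

CA = [[4, -8], [-8, 16]]
Observability matrix O = [C; CA] = [[1, -2], [-2, 4], [4, -8], [-8, 16]]
Every row of O is a scalar multiple of row 1 = [1, -2] (multipliers 1, -2, 4, -8), so the rows span a one-dimensional space.
O ≠ 0, hence rank(O) = 1.
rank(O) = 1 < n = 2, so the pair (A, C) is not completely observable.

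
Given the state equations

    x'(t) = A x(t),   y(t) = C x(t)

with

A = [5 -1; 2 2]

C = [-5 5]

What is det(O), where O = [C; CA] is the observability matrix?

CA = [[-15, 15]]
Observability matrix O = [C; CA] = [[-5, 5], [-15, 15]]
det(O) = (-5)·15 - 5·(-15) = -75 - (-75) = 0
Since det(O) = 0, rank(O) < 2 and the system is not completely observable.

0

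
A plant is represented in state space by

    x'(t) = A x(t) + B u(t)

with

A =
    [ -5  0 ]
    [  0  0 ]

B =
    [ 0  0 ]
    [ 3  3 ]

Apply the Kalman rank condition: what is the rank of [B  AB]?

1

AB = [[0, 0], [0, 0]]
Controllability matrix C = [B  AB] = [[0, 0, 0, 0], [3, 3, 0, 0]]
Every column of C is a scalar multiple of column 1 = [0, 3] (multipliers 1, 1, 0, 0), so the columns span a one-dimensional space.
C ≠ 0, hence rank(C) = 1.
rank(C) = 1 < n = 2, so the pair (A, B) is not completely controllable.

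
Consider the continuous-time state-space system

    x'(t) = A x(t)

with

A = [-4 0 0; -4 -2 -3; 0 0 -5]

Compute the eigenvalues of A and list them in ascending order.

-5, -4, -2

det(sI - A) = s^3 - (tr A)s^2 + (M11 + M22 + M33)s - det A, where Mii is the 2×2 principal minor of A obtained by deleting row i and column i.
tr A = (-4) + (-2) + (-5) = -11; M11 = (-2)·(-5) - (-3)·0 = 10 - 0 = 10; M22 = (-4)·(-5) - 0·0 = 20 - 0 = 20; M33 = (-4)·(-2) - 0·(-4) = 8 - 0 = 8; sum of minors = 38.
det A = (-4)·((-2)·(-5) - (-3)·0) - 0·((-4)·(-5) - (-3)·0) + 0·((-4)·0 - (-2)·0) = (-4)·10 - 0·20 + 0·0 = -40.
So p(s) = det(sI - A) = s^3 + 11s^2 + 38s + 40.
Rational-root test: any integer root divides 40. Testing small divisors, s = -2 works: p(-2) = -8 + 44 + (-76) + 40 = 0, so (s + 2) is a factor.
Dividing, p(s) = (s + 2)(s^2 + 9s + 20).
Factor s^2 + 9s + 20: two numbers with sum -9 and product 20 are -4 and -5, so s^2 + 9s + 20 = (s + 4)(s + 5).
Hence p(s) = (s + 2) (s + 4) (s + 5), with roots -5, -4, -2.
All eigenvalues have negative real part, so the system is asymptotically stable.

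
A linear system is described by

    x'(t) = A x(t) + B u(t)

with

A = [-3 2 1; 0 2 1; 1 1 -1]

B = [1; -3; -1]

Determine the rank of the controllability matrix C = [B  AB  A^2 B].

3

AB = [[-10], [-7], [-1]]
A^2B = [[15], [-15], [-16]]
Controllability matrix C = [B  AB  A^2B] = [[1, -10, 15], [-3, -7, -15], [-1, -1, -16]]
det(C) = 1·((-7)·(-16) - (-15)·(-1)) - (-10)·((-3)·(-16) - (-15)·(-1)) + 15·((-3)·(-1) - (-7)·(-1)) = 1·97 - (-10)·33 + 15·(-4) = 367 ≠ 0, so rank(C) = 3.
rank(C) = 3 = n, so the pair (A, B) is completely controllable.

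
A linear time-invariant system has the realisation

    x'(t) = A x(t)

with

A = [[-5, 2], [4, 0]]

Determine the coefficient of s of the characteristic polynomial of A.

5

For a 2×2 matrix, det(sI - A) = s^2 - (tr A)s + det A.
tr A = -5, det A = -8.
So p(s) = s^2 + 5s - 8.
The coefficient of s is 5.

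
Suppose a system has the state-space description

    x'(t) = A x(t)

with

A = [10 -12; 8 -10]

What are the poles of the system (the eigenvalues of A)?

det(sI - A) = s^2 - (tr A)s + det A, with tr A = 10 + (-10) = 0 and det A = 10·(-10) - (-12)·8 = -100 - (-96) = -4.
So p(s) = det(sI - A) = s^2 - 4.
Factor s^2 - 4: two numbers with sum 0 and product -4 are 2 and -2, so s^2 - 4 = (s - 2)(s + 2).
Hence p(s) = (s - 2) (s + 2), with roots -2, 2.
At least one eigenvalue has non-negative real part, so the system is not asymptotically stable.

-2, 2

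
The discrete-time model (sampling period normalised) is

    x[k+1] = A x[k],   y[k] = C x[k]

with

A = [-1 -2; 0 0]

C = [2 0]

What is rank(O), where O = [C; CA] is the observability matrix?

CA = [[-2, -4]]
Observability matrix O = [C; CA] = [[2, 0], [-2, -4]]
det(O) = 2·(-4) - 0·(-2) = -8 - 0 = -8 ≠ 0, so rank(O) = 2.
rank(O) = 2 = n, so the pair (A, C) is completely observable.

2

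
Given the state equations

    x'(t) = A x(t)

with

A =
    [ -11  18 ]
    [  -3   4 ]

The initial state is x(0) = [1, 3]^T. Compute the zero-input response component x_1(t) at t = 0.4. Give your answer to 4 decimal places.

det(sI - A) = s^2 - (tr A)s + det A, with tr A = (-11) + 4 = -7 and det A = (-11)·4 - 18·(-3) = -44 - (-54) = 10.
So p(s) = det(sI - A) = s^2 + 7s + 10.
Factor s^2 + 7s + 10: two numbers with sum -7 and product 10 are -2 and -5, so s^2 + 7s + 10 = (s + 2)(s + 5).
Hence p(s) = (s + 2) (s + 5), with roots -5, -2.
The eigenvalues -5, -2 are distinct and real, so A is diagonalisable and x(t) = e^{At} x(0) = V diag(e^{λ_i t}) V^{-1} x(0), where the columns of V are the eigenvectors.
λ = -5: A - (-5)I = [[-6, 18], [-3, 9]]. Row 1 gives (-6)·v1 + 18·v2 = 0, so take v_1 = [3, 1]^T.
λ = -2: A - (-2)I = [[-9, 18], [-3, 6]]. Row 1 gives (-9)·v1 + 18·v2 = 0, so take v_2 = [2, 1]^T.
V = [v_1 v_2] = [[3, 2], [1, 1]] has det V = 1, so V^{-1} = adj(V)/det V = [[1, -2], [-1, 3]].
Modal coordinates z(0) = V^{-1} x(0): 1·1 + (-2)·3 = -5; (-1)·1 + 3·3 = 8; so z(0) = [-5, 8]^T.
x_1(t) = Σ_i (v_i)_1 · z_i(0) · e^{λ_i t} (row 1 of V times the modal terms).
x_1(0.4) = 3·(-5)·e^{-5·0.4} + 2·8·e^{-2·0.4} = (-15)·0.135335 + 16·0.449329 = 5.1592.

5.1592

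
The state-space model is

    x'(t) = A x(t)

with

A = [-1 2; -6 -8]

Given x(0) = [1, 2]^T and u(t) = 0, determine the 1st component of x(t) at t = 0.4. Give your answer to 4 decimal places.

det(sI - A) = s^2 - (tr A)s + det A, with tr A = (-1) + (-8) = -9 and det A = (-1)·(-8) - 2·(-6) = 8 - (-12) = 20.
So p(s) = det(sI - A) = s^2 + 9s + 20.
Factor s^2 + 9s + 20: two numbers with sum -9 and product 20 are -4 and -5, so s^2 + 9s + 20 = (s + 4)(s + 5).
Hence p(s) = (s + 4) (s + 5), with roots -5, -4.
The eigenvalues -5, -4 are distinct and real, so A is diagonalisable and x(t) = e^{At} x(0) = V diag(e^{λ_i t}) V^{-1} x(0), where the columns of V are the eigenvectors.
λ = -5: A - (-5)I = [[4, 2], [-6, -3]]. Row 1 gives 4·v1 + 2·v2 = 0, so take v_1 = [1, -2]^T.
λ = -4: A - (-4)I = [[3, 2], [-6, -4]]. Row 1 gives 3·v1 + 2·v2 = 0, so take v_2 = [2, -3]^T.
V = [v_1 v_2] = [[1, 2], [-2, -3]] has det V = 1, so V^{-1} = adj(V)/det V = [[-3, -2], [2, 1]].
Modal coordinates z(0) = V^{-1} x(0): (-3)·1 + (-2)·2 = -7; 2·1 + 1·2 = 4; so z(0) = [-7, 4]^T.
x_1(t) = Σ_i (v_i)_1 · z_i(0) · e^{λ_i t} (row 1 of V times the modal terms).
x_1(0.4) = 1·(-7)·e^{-5·0.4} + 2·4·e^{-4·0.4} = (-7)·0.135335 + 8·0.201897 = 0.6678.

0.6678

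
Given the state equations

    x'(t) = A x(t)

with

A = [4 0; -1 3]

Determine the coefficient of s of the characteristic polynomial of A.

For a 2×2 matrix, det(sI - A) = s^2 - (tr A)s + det A.
tr A = 7, det A = 12.
So p(s) = s^2 - 7s + 12.
The coefficient of s is -7.

-7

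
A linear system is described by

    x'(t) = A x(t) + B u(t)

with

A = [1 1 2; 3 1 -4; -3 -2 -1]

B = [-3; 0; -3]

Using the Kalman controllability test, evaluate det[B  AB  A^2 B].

AB = [[-9], [3], [12]]
A^2B = [[18], [-72], [9]]
Controllability matrix C = [B  AB  A^2B] = [[-3, -9, 18], [0, 3, -72], [-3, 12, 9]]
Expanding along the first row, det(C) = (-3)·(3·9 - (-72)·12) - (-9)·(0·9 - (-72)·(-3)) + 18·(0·12 - 3·(-3)) = (-3)·891 - (-9)·(-216) + 18·9 = -4455
Since det(C) ≠ 0, rank(C) = 3 and the system is completely controllable.

-4455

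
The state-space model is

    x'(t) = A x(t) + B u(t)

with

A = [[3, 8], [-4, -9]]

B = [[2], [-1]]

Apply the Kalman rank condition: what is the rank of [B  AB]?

1

AB = [[-2], [1]]
Controllability matrix C = [B  AB] = [[2, -2], [-1, 1]]
Every column of C is a scalar multiple of column 1 = [2, -1] (multipliers 1, -1), so the columns span a one-dimensional space.
C ≠ 0, hence rank(C) = 1.
rank(C) = 1 < n = 2, so the pair (A, B) is not completely controllable.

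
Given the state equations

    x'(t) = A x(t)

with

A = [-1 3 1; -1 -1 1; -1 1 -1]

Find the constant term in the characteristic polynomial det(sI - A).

Expand det(sI - A) for the 3×3 matrix.
p(s) = s^3 + 3s^2 + 6s + 8.
(Check: constant term = det(-A) = (-1)^3 det A = 8; coefficient of s^2 = -tr A = 3.)
The constant term is 8.

8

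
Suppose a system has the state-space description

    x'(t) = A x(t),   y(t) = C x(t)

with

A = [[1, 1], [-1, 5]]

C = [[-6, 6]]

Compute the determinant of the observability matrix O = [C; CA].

-72

CA = [[-12, 24]]
Observability matrix O = [C; CA] = [[-6, 6], [-12, 24]]
det(O) = (-6)·24 - 6·(-12) = -144 - (-72) = -72
Since det(O) ≠ 0, rank(O) = 2 and the system is completely observable.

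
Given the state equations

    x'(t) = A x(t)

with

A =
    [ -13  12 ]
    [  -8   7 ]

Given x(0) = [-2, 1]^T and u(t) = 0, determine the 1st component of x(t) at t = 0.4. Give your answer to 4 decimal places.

det(sI - A) = s^2 - (tr A)s + det A, with tr A = (-13) + 7 = -6 and det A = (-13)·7 - 12·(-8) = -91 - (-96) = 5.
So p(s) = det(sI - A) = s^2 + 6s + 5.
Factor s^2 + 6s + 5: two numbers with sum -6 and product 5 are -1 and -5, so s^2 + 6s + 5 = (s + 1)(s + 5).
Hence p(s) = (s + 1) (s + 5), with roots -5, -1.
The eigenvalues -5, -1 are distinct and real, so A is diagonalisable and x(t) = e^{At} x(0) = V diag(e^{λ_i t}) V^{-1} x(0), where the columns of V are the eigenvectors.
λ = -5: A - (-5)I = [[-8, 12], [-8, 12]]. Row 1 gives (-8)·v1 + 12·v2 = 0, so take v_1 = [3, 2]^T.
λ = -1: A - (-1)I = [[-12, 12], [-8, 8]]. Row 1 gives (-12)·v1 + 12·v2 = 0, so take v_2 = [1, 1]^T.
V = [v_1 v_2] = [[3, 1], [2, 1]] has det V = 1, so V^{-1} = adj(V)/det V = [[1, -1], [-2, 3]].
Modal coordinates z(0) = V^{-1} x(0): 1·(-2) + (-1)·1 = -3; (-2)·(-2) + 3·1 = 7; so z(0) = [-3, 7]^T.
x_1(t) = Σ_i (v_i)_1 · z_i(0) · e^{λ_i t} (row 1 of V times the modal terms).
x_1(0.4) = 3·(-3)·e^{-5·0.4} + 1·7·e^{-1·0.4} = (-9)·0.135335 + 7·0.670320 = 3.4742.

3.4742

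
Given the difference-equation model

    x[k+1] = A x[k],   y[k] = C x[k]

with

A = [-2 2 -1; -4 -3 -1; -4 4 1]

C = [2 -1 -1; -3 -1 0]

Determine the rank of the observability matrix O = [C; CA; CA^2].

CA = [[4, 3, -2], [10, -3, 4]]
CA^2 = [[-12, -9, -9], [-24, 45, -3]]
Observability matrix O = [C; CA; CA^2] = [[2, -1, -1], [-3, -1, 0], [4, 3, -2], [10, -3, 4], [-12, -9, -9], [-24, 45, -3]]
Take the 3×3 submatrix of O formed by rows 1, 2, 3: [[2, -1, -1], [-3, -1, 0], [4, 3, -2]]. Its determinant is 2·((-1)·(-2) - 0·3) - (-1)·((-3)·(-2) - 0·4) + (-1)·((-3)·3 - (-1)·4) = 2·2 - (-1)·6 + (-1)·(-5) = 15 ≠ 0.
So rank(O) ≥ 3; since O has 3 columns, rank(O) = 3.
rank(O) = 3 = n, so the pair (A, C) is completely observable.

3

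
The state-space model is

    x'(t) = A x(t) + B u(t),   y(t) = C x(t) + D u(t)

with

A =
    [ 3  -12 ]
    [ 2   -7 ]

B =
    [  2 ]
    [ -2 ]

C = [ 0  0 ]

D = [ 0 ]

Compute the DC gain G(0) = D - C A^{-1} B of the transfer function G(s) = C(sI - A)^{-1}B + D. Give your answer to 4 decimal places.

G(0) = C(-A)^{-1}B + D = -C A^{-1} B + D.
det A = 3, so A^{-1} = (1/3)·adj(A) = [[-7/3, 4], [-2/3, 1]]
A^{-1} B = [-38/3, -10/3]^T
C A^{-1} B = 0
G(0) = D - C A^{-1} B = 0 - (0) = 0

0.0000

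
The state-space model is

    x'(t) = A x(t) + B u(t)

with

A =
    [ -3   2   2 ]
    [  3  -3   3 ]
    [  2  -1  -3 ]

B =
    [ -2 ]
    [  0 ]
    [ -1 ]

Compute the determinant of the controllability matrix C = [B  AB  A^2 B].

AB = [[4], [-9], [-1]]
A^2B = [[-32], [36], [20]]
Controllability matrix C = [B  AB  A^2B] = [[-2, 4, -32], [0, -9, 36], [-1, -1, 20]]
Expanding along the first row, det(C) = (-2)·((-9)·20 - 36·(-1)) - 4·(0·20 - 36·(-1)) + (-32)·(0·(-1) - (-9)·(-1)) = (-2)·(-144) - 4·36 + (-32)·(-9) = 432
Since det(C) ≠ 0, rank(C) = 3 and the system is completely controllable.

432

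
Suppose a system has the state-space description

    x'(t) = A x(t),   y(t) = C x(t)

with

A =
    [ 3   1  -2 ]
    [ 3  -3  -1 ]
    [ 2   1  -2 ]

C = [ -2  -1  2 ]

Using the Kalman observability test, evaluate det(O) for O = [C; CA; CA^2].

77

CA = [[-5, 3, 1]]
CA^2 = [[-4, -13, 5]]
Observability matrix O = [C; CA; CA^2] = [[-2, -1, 2], [-5, 3, 1], [-4, -13, 5]]
Expanding along the first row, det(O) = (-2)·(3·5 - 1·(-13)) - (-1)·((-5)·5 - 1·(-4)) + 2·((-5)·(-13) - 3·(-4)) = (-2)·28 - (-1)·(-21) + 2·77 = 77
Since det(O) ≠ 0, rank(O) = 3 and the system is completely observable.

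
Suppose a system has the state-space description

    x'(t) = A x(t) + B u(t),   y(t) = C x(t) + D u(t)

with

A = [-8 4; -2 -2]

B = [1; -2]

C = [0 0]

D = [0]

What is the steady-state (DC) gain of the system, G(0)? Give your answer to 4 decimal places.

0.0000

G(0) = C(-A)^{-1}B + D = -C A^{-1} B + D.
det A = 24, so A^{-1} = (1/24)·adj(A) = [[-1/12, -1/6], [1/12, -1/3]]
A^{-1} B = [1/4, 3/4]^T
C A^{-1} B = 0
G(0) = D - C A^{-1} B = 0 - (0) = 0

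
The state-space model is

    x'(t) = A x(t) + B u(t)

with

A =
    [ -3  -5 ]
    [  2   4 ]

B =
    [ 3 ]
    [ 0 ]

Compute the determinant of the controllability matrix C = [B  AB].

AB = [[-9], [6]]
Controllability matrix C = [B  AB] = [[3, -9], [0, 6]]
det(C) = 3·6 - (-9)·0 = 18 - 0 = 18
Since det(C) ≠ 0, rank(C) = 2 and the system is completely controllable.

18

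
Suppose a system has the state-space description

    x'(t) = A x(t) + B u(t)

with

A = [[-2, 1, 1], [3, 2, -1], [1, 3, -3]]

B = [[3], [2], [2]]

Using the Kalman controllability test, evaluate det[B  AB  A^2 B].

AB = [[-2], [11], [3]]
A^2B = [[18], [13], [22]]
Controllability matrix C = [B  AB  A^2B] = [[3, -2, 18], [2, 11, 13], [2, 3, 22]]
Expanding along the first row, det(C) = 3·(11·22 - 13·3) - (-2)·(2·22 - 13·2) + 18·(2·3 - 11·2) = 3·203 - (-2)·18 + 18·(-16) = 357
Since det(C) ≠ 0, rank(C) = 3 and the system is completely controllable.

357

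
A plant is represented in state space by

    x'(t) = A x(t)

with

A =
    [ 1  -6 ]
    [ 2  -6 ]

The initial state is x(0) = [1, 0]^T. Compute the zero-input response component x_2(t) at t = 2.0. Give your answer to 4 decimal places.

det(sI - A) = s^2 - (tr A)s + det A, with tr A = 1 + (-6) = -5 and det A = 1·(-6) - (-6)·2 = -6 - (-12) = 6.
So p(s) = det(sI - A) = s^2 + 5s + 6.
Factor s^2 + 5s + 6: two numbers with sum -5 and product 6 are -2 and -3, so s^2 + 5s + 6 = (s + 2)(s + 3).
Hence p(s) = (s + 2) (s + 3), with roots -3, -2.
The eigenvalues -3, -2 are distinct and real, so A is diagonalisable and x(t) = e^{At} x(0) = V diag(e^{λ_i t}) V^{-1} x(0), where the columns of V are the eigenvectors.
λ = -3: A - (-3)I = [[4, -6], [2, -3]]. Row 1 gives 4·v1 + (-6)·v2 = 0, so take v_1 = [-3, -2]^T.
λ = -2: A - (-2)I = [[3, -6], [2, -4]]. Row 1 gives 3·v1 + (-6)·v2 = 0, so take v_2 = [2, 1]^T.
V = [v_1 v_2] = [[-3, 2], [-2, 1]] has det V = 1, so V^{-1} = adj(V)/det V = [[1, -2], [2, -3]].
Modal coordinates z(0) = V^{-1} x(0): 1·1 + (-2)·0 = 1; 2·1 + (-3)·0 = 2; so z(0) = [1, 2]^T.
x_2(t) = Σ_i (v_i)_2 · z_i(0) · e^{λ_i t} (row 2 of V times the modal terms).
x_2(2.0) = (-2)·1·e^{-3·2.0} + 1·2·e^{-2·2.0} = (-2)·0.002479 + 2·0.018316 = 0.0317.

0.0317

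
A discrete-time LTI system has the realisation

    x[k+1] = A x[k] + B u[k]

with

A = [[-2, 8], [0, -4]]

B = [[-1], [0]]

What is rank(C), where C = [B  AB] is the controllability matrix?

AB = [[2], [0]]
Controllability matrix C = [B  AB] = [[-1, 2], [0, 0]]
Every column of C is a scalar multiple of column 1 = [-1, 0] (multipliers 1, -2), so the columns span a one-dimensional space.
C ≠ 0, hence rank(C) = 1.
rank(C) = 1 < n = 2, so the pair (A, B) is not completely controllable.

1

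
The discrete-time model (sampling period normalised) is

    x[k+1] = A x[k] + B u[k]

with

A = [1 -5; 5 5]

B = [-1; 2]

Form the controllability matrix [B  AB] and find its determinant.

AB = [[-11], [5]]
Controllability matrix C = [B  AB] = [[-1, -11], [2, 5]]
det(C) = (-1)·5 - (-11)·2 = -5 - (-22) = 17
Since det(C) ≠ 0, rank(C) = 2 and the system is completely controllable.

17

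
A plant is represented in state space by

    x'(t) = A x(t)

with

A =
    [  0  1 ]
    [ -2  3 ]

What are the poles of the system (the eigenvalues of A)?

det(sI - A) = s^2 - (tr A)s + det A, with tr A = 0 + 3 = 3 and det A = 0·3 - 1·(-2) = 0 - (-2) = 2.
So p(s) = det(sI - A) = s^2 - 3s + 2.
Factor s^2 - 3s + 2: two numbers with sum 3 and product 2 are 2 and 1, so s^2 - 3s + 2 = (s - 2)(s - 1).
Hence p(s) = (s - 2) (s - 1), with roots 1, 2.
At least one eigenvalue has non-negative real part, so the system is not asymptotically stable.

1, 2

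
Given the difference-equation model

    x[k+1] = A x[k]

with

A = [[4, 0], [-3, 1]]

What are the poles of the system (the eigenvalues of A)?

det(zI - A) = z^2 - (tr A)z + det A, with tr A = 4 + 1 = 5 and det A = 4·1 - 0·(-3) = 4 - 0 = 4.
So p(z) = det(zI - A) = z^2 - 5z + 4.
Factor z^2 - 5z + 4: two numbers with sum 5 and product 4 are 4 and 1, so z^2 - 5z + 4 = (z - 4)(z - 1).
Hence p(z) = (z - 4) (z - 1), with roots 1, 4.

1, 4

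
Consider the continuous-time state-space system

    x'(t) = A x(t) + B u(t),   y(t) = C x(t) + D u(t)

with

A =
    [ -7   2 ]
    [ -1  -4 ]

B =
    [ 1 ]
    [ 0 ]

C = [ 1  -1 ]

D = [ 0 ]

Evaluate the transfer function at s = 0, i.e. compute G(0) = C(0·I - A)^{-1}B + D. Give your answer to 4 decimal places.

0.1667

G(0) = C(-A)^{-1}B + D = -C A^{-1} B + D.
det A = 30, so A^{-1} = (1/30)·adj(A) = [[-2/15, -1/15], [1/30, -7/30]]
A^{-1} B = [-2/15, 1/30]^T
C A^{-1} B = -1/6
G(0) = D - C A^{-1} B = 0 - (-1/6) = 1/6 ≈ 0.1667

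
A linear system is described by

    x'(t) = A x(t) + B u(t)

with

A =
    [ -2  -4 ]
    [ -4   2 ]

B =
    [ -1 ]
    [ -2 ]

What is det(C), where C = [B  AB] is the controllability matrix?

20

AB = [[10], [0]]
Controllability matrix C = [B  AB] = [[-1, 10], [-2, 0]]
det(C) = (-1)·0 - 10·(-2) = 0 - (-20) = 20
Since det(C) ≠ 0, rank(C) = 2 and the system is completely controllable.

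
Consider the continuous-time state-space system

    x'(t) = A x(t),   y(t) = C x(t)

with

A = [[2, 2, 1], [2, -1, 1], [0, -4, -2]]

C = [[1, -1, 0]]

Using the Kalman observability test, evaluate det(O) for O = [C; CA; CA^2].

9

CA = [[0, 3, 0]]
CA^2 = [[6, -3, 3]]
Observability matrix O = [C; CA; CA^2] = [[1, -1, 0], [0, 3, 0], [6, -3, 3]]
Expanding along the first row, det(O) = 1·(3·3 - 0·(-3)) - (-1)·(0·3 - 0·6) + 0·(0·(-3) - 3·6) = 1·9 - (-1)·0 + 0·(-18) = 9
Since det(O) ≠ 0, rank(O) = 3 and the system is completely observable.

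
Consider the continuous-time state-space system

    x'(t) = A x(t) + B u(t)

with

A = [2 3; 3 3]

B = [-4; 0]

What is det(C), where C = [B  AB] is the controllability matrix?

AB = [[-8], [-12]]
Controllability matrix C = [B  AB] = [[-4, -8], [0, -12]]
det(C) = (-4)·(-12) - (-8)·0 = 48 - 0 = 48
Since det(C) ≠ 0, rank(C) = 2 and the system is completely controllable.

48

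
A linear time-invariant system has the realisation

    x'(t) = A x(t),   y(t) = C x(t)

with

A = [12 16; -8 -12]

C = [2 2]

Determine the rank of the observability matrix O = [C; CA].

1

CA = [[8, 8]]
Observability matrix O = [C; CA] = [[2, 2], [8, 8]]
Every row of O is a scalar multiple of row 1 = [2, 2] (multipliers 1, 4), so the rows span a one-dimensional space.
O ≠ 0, hence rank(O) = 1.
rank(O) = 1 < n = 2, so the pair (A, C) is not completely observable.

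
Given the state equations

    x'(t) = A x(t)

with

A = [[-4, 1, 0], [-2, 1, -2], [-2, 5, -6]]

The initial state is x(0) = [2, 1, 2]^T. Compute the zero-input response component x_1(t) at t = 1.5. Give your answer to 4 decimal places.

det(sI - A) = s^3 - (tr A)s^2 + (M11 + M22 + M33)s - det A, where Mii is the 2×2 principal minor of A obtained by deleting row i and column i.
tr A = (-4) + 1 + (-6) = -9; M11 = 1·(-6) - (-2)·5 = -6 - (-10) = 4; M22 = (-4)·(-6) - 0·(-2) = 24 - 0 = 24; M33 = (-4)·1 - 1·(-2) = -4 - (-2) = -2; sum of minors = 26.
det A = (-4)·(1·(-6) - (-2)·5) - 1·((-2)·(-6) - (-2)·(-2)) + 0·((-2)·5 - 1·(-2)) = (-4)·4 - 1·8 + 0·(-8) = -24.
So p(s) = det(sI - A) = s^3 + 9s^2 + 26s + 24.
Rational-root test: any integer root divides 24. Testing small divisors, s = -2 works: p(-2) = -8 + 36 + (-52) + 24 = 0, so (s + 2) is a factor.
Dividing, p(s) = (s + 2)(s^2 + 7s + 12).
Factor s^2 + 7s + 12: two numbers with sum -7 and product 12 are -3 and -4, so s^2 + 7s + 12 = (s + 3)(s + 4).
Hence p(s) = (s + 2) (s + 3) (s + 4), with roots -4, -3, -2.
The eigenvalues -4, -3, -2 are distinct and real, so A is diagonalisable and x(t) = e^{At} x(0) = V diag(e^{λ_i t}) V^{-1} x(0), where the columns of V are the eigenvectors.
λ = -4: A - (-4)I = [[0, 1, 0], [-2, 5, -2], [-2, 5, -2]]. v must be orthogonal to every row; (row 1) × (row 2) = [-2, 0, 2], so take v_1 = [-1, 0, 1]^T.
λ = -3: A - (-3)I = [[-1, 1, 0], [-2, 4, -2], [-2, 5, -3]]. v must be orthogonal to every row; (row 1) × (row 2) = [-2, -2, -2], so take v_2 = [1, 1, 1]^T.
λ = -2: A - (-2)I = [[-2, 1, 0], [-2, 3, -2], [-2, 5, -4]]. v must be orthogonal to every row; (row 1) × (row 2) = [-2, -4, -4], so take v_3 = [1, 2, 2]^T.
V = [v_1 v_2 v_3] = [[-1, 1, 1], [0, 1, 2], [1, 1, 2]] has det V = 1, so V^{-1} = adj(V)/det V = [[0, -1, 1], [2, -3, 2], [-1, 2, -1]].
Modal coordinates z(0) = V^{-1} x(0): 0·2 + (-1)·1 + 1·2 = 1; 2·2 + (-3)·1 + 2·2 = 5; (-1)·2 + 2·1 + (-1)·2 = -2; so z(0) = [1, 5, -2]^T.
x_1(t) = Σ_i (v_i)_1 · z_i(0) · e^{λ_i t} (row 1 of V times the modal terms).
x_1(1.5) = (-1)·1·e^{-4·1.5} + 1·5·e^{-3·1.5} + 1·(-2)·e^{-2·1.5} = (-1)·0.002479 + 5·0.011109 + (-2)·0.049787 = -0.0465.

-0.0465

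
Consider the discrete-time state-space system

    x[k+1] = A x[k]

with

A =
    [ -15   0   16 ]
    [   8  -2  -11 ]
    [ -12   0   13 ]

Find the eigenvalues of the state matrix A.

-3, -2, 1

det(zI - A) = z^3 - (tr A)z^2 + (M11 + M22 + M33)z - det A, where Mii is the 2×2 principal minor of A obtained by deleting row i and column i.
tr A = (-15) + (-2) + 13 = -4; M11 = (-2)·13 - (-11)·0 = -26 - 0 = -26; M22 = (-15)·13 - 16·(-12) = -195 - (-192) = -3; M33 = (-15)·(-2) - 0·8 = 30 - 0 = 30; sum of minors = 1.
det A = (-15)·((-2)·13 - (-11)·0) - 0·(8·13 - (-11)·(-12)) + 16·(8·0 - (-2)·(-12)) = (-15)·(-26) - 0·(-28) + 16·(-24) = 6.
So p(z) = det(zI - A) = z^3 + 4z^2 + z - 6.
Rational-root test: any integer root divides -6. Testing small divisors, z = 1 works: p(1) = 1 + 4 + 1 + (-6) = 0, so (z - 1) is a factor.
Dividing, p(z) = (z - 1)(z^2 + 5z + 6).
Factor z^2 + 5z + 6: two numbers with sum -5 and product 6 are -2 and -3, so z^2 + 5z + 6 = (z + 2)(z + 3).
Hence p(z) = (z - 1) (z + 2) (z + 3), with roots -3, -2, 1.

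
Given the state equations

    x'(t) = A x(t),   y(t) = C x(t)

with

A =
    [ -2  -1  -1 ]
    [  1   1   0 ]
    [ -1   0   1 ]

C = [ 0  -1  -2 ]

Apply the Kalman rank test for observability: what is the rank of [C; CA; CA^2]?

CA = [[1, -1, -2]]
CA^2 = [[-1, -2, -3]]
Observability matrix O = [C; CA; CA^2] = [[0, -1, -2], [1, -1, -2], [-1, -2, -3]]
det(O) = 0·((-1)·(-3) - (-2)·(-2)) - (-1)·(1·(-3) - (-2)·(-1)) + (-2)·(1·(-2) - (-1)·(-1)) = 0·(-1) - (-1)·(-5) + (-2)·(-3) = 1 ≠ 0, so rank(O) = 3.
rank(O) = 3 = n, so the pair (A, C) is completely observable.

3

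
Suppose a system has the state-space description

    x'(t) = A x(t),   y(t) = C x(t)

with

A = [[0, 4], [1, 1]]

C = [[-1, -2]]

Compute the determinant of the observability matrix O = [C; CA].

CA = [[-2, -6]]
Observability matrix O = [C; CA] = [[-1, -2], [-2, -6]]
det(O) = (-1)·(-6) - (-2)·(-2) = 6 - 4 = 2
Since det(O) ≠ 0, rank(O) = 2 and the system is completely observable.

2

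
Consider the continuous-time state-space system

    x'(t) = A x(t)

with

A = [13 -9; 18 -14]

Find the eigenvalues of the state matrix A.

-5, 4

det(sI - A) = s^2 - (tr A)s + det A, with tr A = 13 + (-14) = -1 and det A = 13·(-14) - (-9)·18 = -182 - (-162) = -20.
So p(s) = det(sI - A) = s^2 + s - 20.
Factor s^2 + s - 20: two numbers with sum -1 and product -20 are 4 and -5, so s^2 + s - 20 = (s - 4)(s + 5).
Hence p(s) = (s - 4) (s + 5), with roots -5, 4.
At least one eigenvalue has non-negative real part, so the system is not asymptotically stable.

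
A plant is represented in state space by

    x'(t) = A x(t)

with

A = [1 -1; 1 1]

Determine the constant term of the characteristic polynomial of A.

2

For a 2×2 matrix, det(sI - A) = s^2 - (tr A)s + det A.
tr A = 2, det A = 2.
So p(s) = s^2 - 2s + 2.
The constant term is 2.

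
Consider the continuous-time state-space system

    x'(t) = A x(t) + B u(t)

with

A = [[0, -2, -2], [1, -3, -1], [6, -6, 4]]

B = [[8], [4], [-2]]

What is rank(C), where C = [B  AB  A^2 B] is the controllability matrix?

AB = [[-4], [-2], [16]]
A^2B = [[-28], [-14], [52]]
Controllability matrix C = [B  AB  A^2B] = [[8, -4, -28], [4, -2, -14], [-2, 16, 52]]
The rows r1, r2, r3 of C are linearly dependent: -r1 + 2·r2 = 0 (check each entry), so rank(C) ≤ 2.
The 2×2 minor from rows 1, 3, columns 1, 2 is 8·16 - (-4)·(-2) = 128 - 8 = 120 ≠ 0, so rank(C) = 2.
rank(C) = 2 < n = 3, so the pair (A, B) is not completely controllable.

2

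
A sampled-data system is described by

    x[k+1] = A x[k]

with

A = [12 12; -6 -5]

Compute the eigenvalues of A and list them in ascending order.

3, 4

det(zI - A) = z^2 - (tr A)z + det A, with tr A = 12 + (-5) = 7 and det A = 12·(-5) - 12·(-6) = -60 - (-72) = 12.
So p(z) = det(zI - A) = z^2 - 7z + 12.
Factor z^2 - 7z + 12: two numbers with sum 7 and product 12 are 4 and 3, so z^2 - 7z + 12 = (z - 4)(z - 3).
Hence p(z) = (z - 4) (z - 3), with roots 3, 4.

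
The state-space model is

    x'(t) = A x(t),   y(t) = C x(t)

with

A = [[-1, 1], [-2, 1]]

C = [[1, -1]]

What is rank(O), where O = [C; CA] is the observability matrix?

2

CA = [[1, 0]]
Observability matrix O = [C; CA] = [[1, -1], [1, 0]]
det(O) = 1·0 - (-1)·1 = 0 - (-1) = 1 ≠ 0, so rank(O) = 2.
rank(O) = 2 = n, so the pair (A, C) is completely observable.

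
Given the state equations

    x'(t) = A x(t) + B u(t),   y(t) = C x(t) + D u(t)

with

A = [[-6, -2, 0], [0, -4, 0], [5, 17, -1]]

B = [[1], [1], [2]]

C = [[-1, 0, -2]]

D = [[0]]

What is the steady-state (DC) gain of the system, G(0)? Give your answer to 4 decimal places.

-13.4167

G(0) = C(-A)^{-1}B + D = -C A^{-1} B + D.
det A = -24, so A^{-1} = (1/-24)·adj(A) = [[-1/6, 1/12, 0], [0, -1/4, 0], [-5/6, -23/6, -1]]
A^{-1} B = [-1/12, -1/4, -20/3]^T
C A^{-1} B = 161/12
G(0) = D - C A^{-1} B = 0 - (161/12) = -161/12 ≈ -13.4167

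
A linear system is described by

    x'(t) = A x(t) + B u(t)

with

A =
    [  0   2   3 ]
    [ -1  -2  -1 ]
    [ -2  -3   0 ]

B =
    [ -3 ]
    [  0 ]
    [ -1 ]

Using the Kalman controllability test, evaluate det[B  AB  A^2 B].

-55

AB = [[-3], [4], [6]]
A^2B = [[26], [-11], [-6]]
Controllability matrix C = [B  AB  A^2B] = [[-3, -3, 26], [0, 4, -11], [-1, 6, -6]]
Expanding along the first row, det(C) = (-3)·(4·(-6) - (-11)·6) - (-3)·(0·(-6) - (-11)·(-1)) + 26·(0·6 - 4·(-1)) = (-3)·42 - (-3)·(-11) + 26·4 = -55
Since det(C) ≠ 0, rank(C) = 3 and the system is completely controllable.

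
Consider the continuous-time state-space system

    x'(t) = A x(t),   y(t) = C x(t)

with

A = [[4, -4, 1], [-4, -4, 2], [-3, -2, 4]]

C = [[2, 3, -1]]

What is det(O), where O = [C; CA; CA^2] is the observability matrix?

-119

CA = [[-1, -18, 4]]
CA^2 = [[56, 68, -21]]
Observability matrix O = [C; CA; CA^2] = [[2, 3, -1], [-1, -18, 4], [56, 68, -21]]
Expanding along the first row, det(O) = 2·((-18)·(-21) - 4·68) - 3·((-1)·(-21) - 4·56) + (-1)·((-1)·68 - (-18)·56) = 2·106 - 3·(-203) + (-1)·940 = -119
Since det(O) ≠ 0, rank(O) = 3 and the system is completely observable.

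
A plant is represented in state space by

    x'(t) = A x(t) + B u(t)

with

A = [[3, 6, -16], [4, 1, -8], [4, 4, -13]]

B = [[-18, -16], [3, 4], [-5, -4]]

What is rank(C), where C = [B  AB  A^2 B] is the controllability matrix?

AB = [[44, 40], [-29, -28], [5, 4]]
A^2B = [[-122, -112], [107, 100], [-5, -4]]
Controllability matrix C = [B  AB  A^2B] = [[-18, -16, 44, 40, -122, -112], [3, 4, -29, -28, 107, 100], [-5, -4, 5, 4, -5, -4]]
The rows r1, r2, r3 of C are linearly dependent: -r1 - r2 + 3·r3 = 0 (check each entry), so rank(C) ≤ 2.
The 2×2 minor from rows 1, 2, columns 1, 2 is (-18)·4 - (-16)·3 = -72 - (-48) = -24 ≠ 0, so rank(C) = 2.
rank(C) = 2 < n = 3, so the pair (A, B) is not completely controllable.

2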